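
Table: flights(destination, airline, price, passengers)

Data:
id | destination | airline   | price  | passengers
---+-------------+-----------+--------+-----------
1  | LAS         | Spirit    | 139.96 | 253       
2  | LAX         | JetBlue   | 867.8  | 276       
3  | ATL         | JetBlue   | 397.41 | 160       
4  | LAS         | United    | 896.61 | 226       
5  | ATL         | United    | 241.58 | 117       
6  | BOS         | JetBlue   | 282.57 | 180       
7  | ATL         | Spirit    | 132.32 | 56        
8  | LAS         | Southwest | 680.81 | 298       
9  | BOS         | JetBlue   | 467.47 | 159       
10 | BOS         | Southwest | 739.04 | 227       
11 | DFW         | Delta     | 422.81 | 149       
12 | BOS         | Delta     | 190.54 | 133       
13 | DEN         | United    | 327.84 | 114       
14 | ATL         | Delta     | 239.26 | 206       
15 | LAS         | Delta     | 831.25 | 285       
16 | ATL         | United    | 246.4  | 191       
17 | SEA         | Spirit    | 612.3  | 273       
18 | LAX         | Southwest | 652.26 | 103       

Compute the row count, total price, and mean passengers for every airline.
SELECT airline,
       COUNT(*) as cnt,
       SUM(price) as total_price,
       AVG(passengers) as avg_passengers
FROM flights
GROUP BY airline

Result:
  Delta: 4 records, 1683.86 total price, 193.25 avg passengers
  JetBlue: 4 records, 2015.25 total price, 193.75 avg passengers
  Southwest: 3 records, 2072.11 total price, 209.33 avg passengers
  Spirit: 3 records, 884.58 total price, 194.00 avg passengers
  United: 4 records, 1712.43 total price, 162.00 avg passengers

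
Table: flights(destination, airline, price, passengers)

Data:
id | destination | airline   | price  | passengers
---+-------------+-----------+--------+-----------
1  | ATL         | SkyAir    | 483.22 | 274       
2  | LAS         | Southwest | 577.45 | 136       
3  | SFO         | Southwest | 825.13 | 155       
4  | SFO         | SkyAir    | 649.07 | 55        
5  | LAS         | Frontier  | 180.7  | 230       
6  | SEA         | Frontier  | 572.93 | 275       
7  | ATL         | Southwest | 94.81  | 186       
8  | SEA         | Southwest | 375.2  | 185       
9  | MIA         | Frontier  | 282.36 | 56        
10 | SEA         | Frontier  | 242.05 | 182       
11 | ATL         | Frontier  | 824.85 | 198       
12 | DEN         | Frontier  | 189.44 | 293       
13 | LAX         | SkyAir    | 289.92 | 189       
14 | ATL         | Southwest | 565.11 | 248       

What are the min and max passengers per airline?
SELECT airline, MIN(passengers), MAX(passengers)
FROM flights
GROUP BY airline

Result:
  Frontier: min=56, max=293
  SkyAir: min=55, max=274
  Southwest: min=136, max=248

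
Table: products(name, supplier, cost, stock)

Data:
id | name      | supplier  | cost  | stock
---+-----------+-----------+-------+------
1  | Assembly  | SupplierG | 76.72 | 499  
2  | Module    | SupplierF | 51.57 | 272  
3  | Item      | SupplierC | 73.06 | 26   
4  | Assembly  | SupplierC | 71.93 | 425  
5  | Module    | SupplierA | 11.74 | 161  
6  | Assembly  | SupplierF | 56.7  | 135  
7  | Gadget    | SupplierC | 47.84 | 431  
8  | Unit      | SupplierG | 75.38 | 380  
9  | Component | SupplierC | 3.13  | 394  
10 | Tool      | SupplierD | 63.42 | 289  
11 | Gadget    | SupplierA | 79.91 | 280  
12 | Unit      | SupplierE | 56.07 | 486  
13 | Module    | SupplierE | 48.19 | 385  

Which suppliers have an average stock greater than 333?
SELECT supplier, AVG(stock)
FROM products
GROUP BY supplier
HAVING AVG(stock) > 333

Result:
  SupplierE: avg=435.50
  SupplierG: avg=439.50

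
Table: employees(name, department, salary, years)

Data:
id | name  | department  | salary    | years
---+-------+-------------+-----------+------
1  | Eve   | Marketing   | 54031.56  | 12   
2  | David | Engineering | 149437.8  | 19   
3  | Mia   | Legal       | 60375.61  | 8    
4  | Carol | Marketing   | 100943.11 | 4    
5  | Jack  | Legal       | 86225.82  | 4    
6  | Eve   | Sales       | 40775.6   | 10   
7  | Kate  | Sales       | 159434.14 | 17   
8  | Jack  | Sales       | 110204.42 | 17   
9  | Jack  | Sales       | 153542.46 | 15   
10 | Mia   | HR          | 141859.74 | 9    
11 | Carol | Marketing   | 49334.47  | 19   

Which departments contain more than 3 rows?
SELECT department, COUNT(*) as cnt
FROM employees
GROUP BY department
HAVING COUNT(*) > 3

Result:
  Sales: 4

Note: HAVING filters groups after aggregation, WHERE filters rows before.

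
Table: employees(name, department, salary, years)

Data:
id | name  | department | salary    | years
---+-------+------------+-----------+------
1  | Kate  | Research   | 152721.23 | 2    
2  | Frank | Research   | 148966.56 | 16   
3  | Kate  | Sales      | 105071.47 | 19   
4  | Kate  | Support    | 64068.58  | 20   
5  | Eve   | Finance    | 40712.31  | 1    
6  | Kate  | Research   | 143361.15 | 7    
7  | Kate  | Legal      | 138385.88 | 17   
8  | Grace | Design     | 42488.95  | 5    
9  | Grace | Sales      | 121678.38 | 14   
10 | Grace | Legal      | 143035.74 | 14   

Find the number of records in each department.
SELECT department, COUNT(*) as count
FROM employees
GROUP BY department

Result:
  Design: 1
  Finance: 1
  Legal: 2
  Research: 3
  Sales: 2
  Support: 1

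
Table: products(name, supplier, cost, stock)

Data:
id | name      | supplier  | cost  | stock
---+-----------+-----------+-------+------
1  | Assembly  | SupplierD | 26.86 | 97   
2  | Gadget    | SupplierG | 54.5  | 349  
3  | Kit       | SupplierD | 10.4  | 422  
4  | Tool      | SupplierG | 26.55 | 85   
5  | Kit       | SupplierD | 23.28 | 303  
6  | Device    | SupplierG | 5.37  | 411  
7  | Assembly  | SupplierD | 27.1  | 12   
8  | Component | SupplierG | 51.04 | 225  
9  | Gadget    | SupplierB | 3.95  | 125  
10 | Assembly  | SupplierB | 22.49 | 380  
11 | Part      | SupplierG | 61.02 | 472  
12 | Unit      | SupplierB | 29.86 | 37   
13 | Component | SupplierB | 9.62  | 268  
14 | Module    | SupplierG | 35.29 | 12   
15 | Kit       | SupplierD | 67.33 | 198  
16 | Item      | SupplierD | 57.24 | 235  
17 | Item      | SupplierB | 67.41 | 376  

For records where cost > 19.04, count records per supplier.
SELECT supplier, COUNT(*)
FROM products
WHERE cost > 19.04
GROUP BY supplier

Note: WHERE filters rows before grouping.

Result:
  SupplierB: 3
  SupplierD: 5
  SupplierG: 5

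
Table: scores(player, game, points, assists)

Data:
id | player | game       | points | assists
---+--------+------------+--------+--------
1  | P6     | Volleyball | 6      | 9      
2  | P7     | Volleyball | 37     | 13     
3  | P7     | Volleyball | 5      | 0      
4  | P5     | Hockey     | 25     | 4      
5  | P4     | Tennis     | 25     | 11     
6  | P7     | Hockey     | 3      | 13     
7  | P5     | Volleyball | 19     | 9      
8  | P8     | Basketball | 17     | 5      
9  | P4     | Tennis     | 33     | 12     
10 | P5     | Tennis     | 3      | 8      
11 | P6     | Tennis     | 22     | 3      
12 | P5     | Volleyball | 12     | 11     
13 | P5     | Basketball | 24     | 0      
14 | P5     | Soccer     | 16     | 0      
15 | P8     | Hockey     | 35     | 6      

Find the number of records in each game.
SELECT game, COUNT(*) as count
FROM scores
GROUP BY game

Result:
  Basketball: 2
  Hockey: 3
  Soccer: 1
  Tennis: 4
  Volleyball: 5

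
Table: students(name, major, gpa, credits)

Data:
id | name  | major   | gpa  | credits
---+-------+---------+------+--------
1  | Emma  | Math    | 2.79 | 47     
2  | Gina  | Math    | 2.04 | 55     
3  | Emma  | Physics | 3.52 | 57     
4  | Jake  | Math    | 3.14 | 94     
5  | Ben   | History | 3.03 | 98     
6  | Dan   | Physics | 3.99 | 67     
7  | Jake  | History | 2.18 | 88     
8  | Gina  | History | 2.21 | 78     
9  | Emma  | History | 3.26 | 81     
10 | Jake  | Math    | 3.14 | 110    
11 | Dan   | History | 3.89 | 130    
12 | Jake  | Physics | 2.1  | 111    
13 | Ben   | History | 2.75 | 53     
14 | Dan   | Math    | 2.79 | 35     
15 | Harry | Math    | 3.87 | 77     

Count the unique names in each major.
SELECT major, COUNT(DISTINCT name)
FROM students
GROUP BY major

Result:
  History: 5 distinct
  Math: 5 distinct
  Physics: 3 distinct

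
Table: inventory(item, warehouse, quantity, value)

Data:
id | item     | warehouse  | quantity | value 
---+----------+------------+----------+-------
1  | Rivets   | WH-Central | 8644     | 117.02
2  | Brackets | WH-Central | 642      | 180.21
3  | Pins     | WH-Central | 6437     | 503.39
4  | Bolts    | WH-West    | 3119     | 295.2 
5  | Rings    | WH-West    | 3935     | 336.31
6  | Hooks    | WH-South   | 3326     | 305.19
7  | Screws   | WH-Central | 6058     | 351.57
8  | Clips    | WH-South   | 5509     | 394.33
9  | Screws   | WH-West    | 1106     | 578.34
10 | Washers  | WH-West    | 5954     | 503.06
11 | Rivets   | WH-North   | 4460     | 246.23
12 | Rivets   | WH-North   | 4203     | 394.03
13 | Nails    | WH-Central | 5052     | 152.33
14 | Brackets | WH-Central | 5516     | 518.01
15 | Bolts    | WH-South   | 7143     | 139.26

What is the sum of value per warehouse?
SELECT warehouse, SUM(value) as result
FROM inventory
GROUP BY warehouse

Result:
  WH-Central: 1822.53
  WH-North: 640.26
  WH-South: 838.78
  WH-West: 1712.91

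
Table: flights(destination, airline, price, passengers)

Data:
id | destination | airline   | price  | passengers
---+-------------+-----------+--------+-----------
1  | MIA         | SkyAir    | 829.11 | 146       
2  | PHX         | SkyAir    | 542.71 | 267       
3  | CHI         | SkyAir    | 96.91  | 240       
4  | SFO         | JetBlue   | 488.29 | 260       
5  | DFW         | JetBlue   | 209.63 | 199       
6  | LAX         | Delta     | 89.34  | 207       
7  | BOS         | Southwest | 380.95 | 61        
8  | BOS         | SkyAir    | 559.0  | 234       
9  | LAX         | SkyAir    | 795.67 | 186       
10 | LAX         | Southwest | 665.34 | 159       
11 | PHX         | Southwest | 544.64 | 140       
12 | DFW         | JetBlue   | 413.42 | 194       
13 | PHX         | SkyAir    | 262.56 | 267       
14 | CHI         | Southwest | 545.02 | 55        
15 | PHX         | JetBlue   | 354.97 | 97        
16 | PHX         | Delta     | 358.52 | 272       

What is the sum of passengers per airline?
SELECT airline, SUM(passengers) as result
FROM flights
GROUP BY airline

Result:
  Delta: 479
  JetBlue: 750
  SkyAir: 1340
  Southwest: 415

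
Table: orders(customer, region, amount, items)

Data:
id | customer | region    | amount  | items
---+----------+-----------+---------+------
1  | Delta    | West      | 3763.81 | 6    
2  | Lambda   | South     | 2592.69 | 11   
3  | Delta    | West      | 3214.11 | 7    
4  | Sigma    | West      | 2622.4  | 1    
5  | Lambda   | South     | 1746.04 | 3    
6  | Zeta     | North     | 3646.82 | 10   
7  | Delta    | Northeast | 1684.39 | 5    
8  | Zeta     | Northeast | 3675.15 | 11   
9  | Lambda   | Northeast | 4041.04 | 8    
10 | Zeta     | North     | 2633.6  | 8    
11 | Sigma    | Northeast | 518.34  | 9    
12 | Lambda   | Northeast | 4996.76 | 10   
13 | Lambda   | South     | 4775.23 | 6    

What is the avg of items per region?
SELECT region, AVG(items) as result
FROM orders
GROUP BY region

Result:
  North: 9.00
  Northeast: 8.60
  South: 6.67
  West: 4.67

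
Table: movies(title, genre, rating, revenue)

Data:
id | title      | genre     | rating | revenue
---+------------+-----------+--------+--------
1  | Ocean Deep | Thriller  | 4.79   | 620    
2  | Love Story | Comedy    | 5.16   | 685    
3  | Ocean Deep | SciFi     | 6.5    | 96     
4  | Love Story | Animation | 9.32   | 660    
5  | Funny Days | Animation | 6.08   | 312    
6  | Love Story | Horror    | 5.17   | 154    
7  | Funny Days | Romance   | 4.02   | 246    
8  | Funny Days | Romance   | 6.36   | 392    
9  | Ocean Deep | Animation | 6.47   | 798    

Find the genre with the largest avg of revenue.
SELECT genre, AVG(revenue) as val
FROM movies
GROUP BY genre
ORDER BY val DESC
LIMIT 1

Result: Comedy with avg(revenue) = 685.00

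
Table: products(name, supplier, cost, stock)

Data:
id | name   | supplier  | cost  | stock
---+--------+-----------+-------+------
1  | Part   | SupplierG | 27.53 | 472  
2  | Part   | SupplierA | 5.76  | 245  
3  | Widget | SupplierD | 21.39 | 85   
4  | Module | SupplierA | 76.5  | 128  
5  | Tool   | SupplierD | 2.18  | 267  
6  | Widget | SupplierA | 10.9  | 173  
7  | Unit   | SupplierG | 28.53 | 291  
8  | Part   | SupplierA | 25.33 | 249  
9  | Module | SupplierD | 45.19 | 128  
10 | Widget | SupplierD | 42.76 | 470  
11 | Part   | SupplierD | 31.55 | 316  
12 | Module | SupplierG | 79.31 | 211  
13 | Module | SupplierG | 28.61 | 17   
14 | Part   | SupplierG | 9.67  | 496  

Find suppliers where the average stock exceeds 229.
SELECT supplier, AVG(stock)
FROM products
GROUP BY supplier
HAVING AVG(stock) > 229

Result:
  SupplierD: avg=253.20
  SupplierG: avg=297.40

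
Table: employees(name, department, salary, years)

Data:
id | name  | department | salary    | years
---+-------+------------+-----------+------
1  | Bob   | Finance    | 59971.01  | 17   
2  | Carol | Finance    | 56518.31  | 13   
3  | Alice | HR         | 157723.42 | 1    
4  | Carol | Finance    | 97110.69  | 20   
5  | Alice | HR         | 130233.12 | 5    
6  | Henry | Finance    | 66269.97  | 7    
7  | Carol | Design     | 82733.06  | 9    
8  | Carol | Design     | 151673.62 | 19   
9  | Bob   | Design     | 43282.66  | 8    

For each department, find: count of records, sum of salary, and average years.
SELECT department,
       COUNT(*) as cnt,
       SUM(salary) as total_salary,
       AVG(years) as avg_years
FROM employees
GROUP BY department

Result:
  Design: 3 records, 277689.34 total salary, 12.00 avg years
  Finance: 4 records, 279869.98 total salary, 14.25 avg years
  HR: 2 records, 287956.54 total salary, 3.00 avg years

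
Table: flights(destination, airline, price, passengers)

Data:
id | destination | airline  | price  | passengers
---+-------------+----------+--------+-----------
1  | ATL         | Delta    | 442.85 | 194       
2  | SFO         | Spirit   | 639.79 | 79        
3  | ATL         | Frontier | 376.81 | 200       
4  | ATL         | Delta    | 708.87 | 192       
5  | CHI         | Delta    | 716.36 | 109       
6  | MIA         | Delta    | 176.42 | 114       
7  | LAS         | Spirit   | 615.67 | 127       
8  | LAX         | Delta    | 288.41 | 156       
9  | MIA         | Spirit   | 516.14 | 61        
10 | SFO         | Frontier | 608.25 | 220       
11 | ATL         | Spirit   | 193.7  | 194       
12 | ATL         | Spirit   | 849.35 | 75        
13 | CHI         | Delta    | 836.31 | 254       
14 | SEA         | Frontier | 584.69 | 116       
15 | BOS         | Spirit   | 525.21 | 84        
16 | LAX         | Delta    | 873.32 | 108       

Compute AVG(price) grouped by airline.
SELECT airline, AVG(price) as result
FROM flights
GROUP BY airline

Result:
  Delta: 577.51
  Frontier: 523.25
  Spirit: 556.64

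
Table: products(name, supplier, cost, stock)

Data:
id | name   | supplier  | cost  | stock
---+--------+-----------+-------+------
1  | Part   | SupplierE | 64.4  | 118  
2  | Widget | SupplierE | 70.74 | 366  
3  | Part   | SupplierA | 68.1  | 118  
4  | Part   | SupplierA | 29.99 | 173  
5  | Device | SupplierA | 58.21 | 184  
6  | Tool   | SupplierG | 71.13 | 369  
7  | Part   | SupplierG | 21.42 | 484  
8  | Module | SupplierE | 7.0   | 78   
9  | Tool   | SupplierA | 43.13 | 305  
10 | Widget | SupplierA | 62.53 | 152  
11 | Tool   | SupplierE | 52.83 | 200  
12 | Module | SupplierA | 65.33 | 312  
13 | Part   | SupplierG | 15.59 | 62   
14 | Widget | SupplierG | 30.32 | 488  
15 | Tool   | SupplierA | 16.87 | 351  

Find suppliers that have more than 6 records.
SELECT supplier, COUNT(*) as cnt
FROM products
GROUP BY supplier
HAVING COUNT(*) > 6

Result:
  SupplierA: 7

Note: HAVING filters groups after aggregation, WHERE filters rows before.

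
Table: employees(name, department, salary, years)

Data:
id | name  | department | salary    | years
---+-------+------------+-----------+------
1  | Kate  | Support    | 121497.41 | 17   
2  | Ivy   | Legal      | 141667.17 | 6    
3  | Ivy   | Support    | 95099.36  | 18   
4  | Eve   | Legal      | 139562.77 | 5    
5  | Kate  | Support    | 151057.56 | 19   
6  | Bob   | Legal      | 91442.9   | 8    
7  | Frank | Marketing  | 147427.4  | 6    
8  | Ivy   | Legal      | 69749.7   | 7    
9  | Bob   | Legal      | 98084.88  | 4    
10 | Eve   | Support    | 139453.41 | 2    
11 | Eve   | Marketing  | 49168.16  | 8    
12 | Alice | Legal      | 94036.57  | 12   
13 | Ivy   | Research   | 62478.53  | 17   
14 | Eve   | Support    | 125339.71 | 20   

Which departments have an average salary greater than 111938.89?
SELECT department, AVG(salary)
FROM employees
GROUP BY department
HAVING AVG(salary) > 111938.89

Result:
  Support: avg=126489.49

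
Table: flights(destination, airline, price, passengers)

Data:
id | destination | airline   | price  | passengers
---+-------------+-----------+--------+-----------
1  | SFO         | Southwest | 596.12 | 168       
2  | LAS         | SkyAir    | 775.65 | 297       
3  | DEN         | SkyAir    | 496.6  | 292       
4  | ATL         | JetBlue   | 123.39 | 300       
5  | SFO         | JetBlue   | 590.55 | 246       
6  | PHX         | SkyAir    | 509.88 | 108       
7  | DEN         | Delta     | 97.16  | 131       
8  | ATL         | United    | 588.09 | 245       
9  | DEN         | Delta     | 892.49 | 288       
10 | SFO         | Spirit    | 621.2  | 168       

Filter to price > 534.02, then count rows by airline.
SELECT airline, COUNT(*)
FROM flights
WHERE price > 534.02
GROUP BY airline

Note: WHERE filters rows before grouping.

Result:
  Delta: 1
  JetBlue: 1
  SkyAir: 1
  Southwest: 1
  Spirit: 1
  United: 1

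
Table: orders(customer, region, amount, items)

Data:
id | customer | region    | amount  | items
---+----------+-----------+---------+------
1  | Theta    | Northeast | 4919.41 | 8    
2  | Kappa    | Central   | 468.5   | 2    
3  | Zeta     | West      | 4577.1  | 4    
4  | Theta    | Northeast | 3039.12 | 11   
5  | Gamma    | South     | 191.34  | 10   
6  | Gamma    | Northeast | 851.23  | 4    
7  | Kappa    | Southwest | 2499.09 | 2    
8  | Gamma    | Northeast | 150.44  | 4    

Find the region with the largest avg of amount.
SELECT region, AVG(amount) as val
FROM orders
GROUP BY region
ORDER BY val DESC
LIMIT 1

Result: West with avg(amount) = 4577.10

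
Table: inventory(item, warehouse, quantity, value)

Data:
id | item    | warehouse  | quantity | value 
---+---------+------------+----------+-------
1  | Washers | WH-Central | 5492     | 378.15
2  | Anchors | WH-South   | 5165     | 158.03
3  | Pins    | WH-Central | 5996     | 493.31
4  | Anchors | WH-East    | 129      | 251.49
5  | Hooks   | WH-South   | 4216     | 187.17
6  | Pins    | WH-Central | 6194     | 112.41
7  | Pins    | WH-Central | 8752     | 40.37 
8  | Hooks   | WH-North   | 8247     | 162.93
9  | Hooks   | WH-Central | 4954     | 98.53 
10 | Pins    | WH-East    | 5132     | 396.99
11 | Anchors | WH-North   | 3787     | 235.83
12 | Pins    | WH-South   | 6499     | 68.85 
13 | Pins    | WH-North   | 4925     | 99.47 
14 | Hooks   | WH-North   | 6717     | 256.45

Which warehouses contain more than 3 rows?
SELECT warehouse, COUNT(*) as cnt
FROM inventory
GROUP BY warehouse
HAVING COUNT(*) > 3

Result:
  WH-Central: 5
  WH-North: 4

Note: HAVING filters groups after aggregation, WHERE filters rows before.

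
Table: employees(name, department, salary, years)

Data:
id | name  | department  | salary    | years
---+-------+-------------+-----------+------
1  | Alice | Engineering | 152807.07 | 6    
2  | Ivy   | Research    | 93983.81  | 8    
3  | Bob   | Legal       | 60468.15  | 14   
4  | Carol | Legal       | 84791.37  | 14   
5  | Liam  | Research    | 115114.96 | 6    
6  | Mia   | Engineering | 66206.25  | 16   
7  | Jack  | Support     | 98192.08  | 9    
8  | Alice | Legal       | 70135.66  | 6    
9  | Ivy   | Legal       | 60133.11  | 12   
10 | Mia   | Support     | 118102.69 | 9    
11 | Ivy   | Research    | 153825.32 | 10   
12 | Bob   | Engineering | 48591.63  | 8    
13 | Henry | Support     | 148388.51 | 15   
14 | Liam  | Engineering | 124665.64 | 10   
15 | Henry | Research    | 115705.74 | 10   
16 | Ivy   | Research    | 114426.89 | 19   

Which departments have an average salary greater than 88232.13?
SELECT department, AVG(salary)
FROM employees
GROUP BY department
HAVING AVG(salary) > 88232.13

Result:
  Engineering: avg=98067.65
  Research: avg=118611.34
  Support: avg=121561.09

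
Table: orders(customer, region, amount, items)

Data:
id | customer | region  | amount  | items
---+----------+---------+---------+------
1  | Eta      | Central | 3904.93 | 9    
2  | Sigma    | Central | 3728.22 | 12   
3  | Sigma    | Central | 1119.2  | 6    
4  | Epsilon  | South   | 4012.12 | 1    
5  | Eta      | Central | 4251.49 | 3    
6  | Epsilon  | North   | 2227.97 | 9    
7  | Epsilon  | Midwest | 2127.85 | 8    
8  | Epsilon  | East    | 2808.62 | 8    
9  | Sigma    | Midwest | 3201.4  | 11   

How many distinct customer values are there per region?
SELECT region, COUNT(DISTINCT customer)
FROM orders
GROUP BY region

Result:
  Central: 2 distinct
  East: 1 distinct
  Midwest: 2 distinct
  North: 1 distinct
  South: 1 distinct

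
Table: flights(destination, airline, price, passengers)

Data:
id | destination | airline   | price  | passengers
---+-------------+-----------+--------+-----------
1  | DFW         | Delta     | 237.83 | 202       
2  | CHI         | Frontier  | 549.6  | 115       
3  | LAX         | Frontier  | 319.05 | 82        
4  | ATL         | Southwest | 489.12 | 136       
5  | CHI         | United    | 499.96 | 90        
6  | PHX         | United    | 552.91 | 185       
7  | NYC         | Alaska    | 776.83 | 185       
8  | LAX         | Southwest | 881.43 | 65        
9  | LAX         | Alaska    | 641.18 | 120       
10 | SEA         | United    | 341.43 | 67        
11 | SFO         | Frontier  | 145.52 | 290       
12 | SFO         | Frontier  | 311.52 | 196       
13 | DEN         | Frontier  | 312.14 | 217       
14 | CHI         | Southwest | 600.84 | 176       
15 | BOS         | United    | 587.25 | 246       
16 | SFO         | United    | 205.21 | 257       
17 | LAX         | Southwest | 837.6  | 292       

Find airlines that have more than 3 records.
SELECT airline, COUNT(*) as cnt
FROM flights
GROUP BY airline
HAVING COUNT(*) > 3

Result:
  Frontier: 5
  Southwest: 4
  United: 5

Note: HAVING filters groups after aggregation, WHERE filters rows before.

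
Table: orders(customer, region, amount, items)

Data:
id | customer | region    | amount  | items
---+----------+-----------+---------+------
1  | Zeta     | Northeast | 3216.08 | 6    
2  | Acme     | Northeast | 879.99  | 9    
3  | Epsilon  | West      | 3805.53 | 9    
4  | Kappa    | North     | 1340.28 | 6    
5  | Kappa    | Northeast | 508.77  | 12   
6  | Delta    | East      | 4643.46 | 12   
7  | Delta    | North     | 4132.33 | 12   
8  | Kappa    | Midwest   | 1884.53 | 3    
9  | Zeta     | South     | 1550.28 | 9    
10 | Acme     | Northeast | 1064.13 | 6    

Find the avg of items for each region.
SELECT region, AVG(items) as result
FROM orders
GROUP BY region

Result:
  East: 12.00
  Midwest: 3.00
  North: 9.00
  Northeast: 8.25
  South: 9.00
  West: 9.00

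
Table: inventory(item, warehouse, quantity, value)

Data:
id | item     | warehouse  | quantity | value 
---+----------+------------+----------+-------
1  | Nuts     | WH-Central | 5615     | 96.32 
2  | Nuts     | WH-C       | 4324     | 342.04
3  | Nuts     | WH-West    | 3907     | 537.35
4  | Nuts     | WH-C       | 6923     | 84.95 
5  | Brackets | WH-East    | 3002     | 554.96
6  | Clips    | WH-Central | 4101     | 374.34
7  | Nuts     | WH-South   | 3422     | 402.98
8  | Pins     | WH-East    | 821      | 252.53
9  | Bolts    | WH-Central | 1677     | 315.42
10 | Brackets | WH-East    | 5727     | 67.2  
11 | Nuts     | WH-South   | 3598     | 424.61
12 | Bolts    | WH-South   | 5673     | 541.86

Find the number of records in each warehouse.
SELECT warehouse, COUNT(*) as count
FROM inventory
GROUP BY warehouse

Result:
  WH-C: 2
  WH-Central: 3
  WH-East: 3
  WH-South: 3
  WH-West: 1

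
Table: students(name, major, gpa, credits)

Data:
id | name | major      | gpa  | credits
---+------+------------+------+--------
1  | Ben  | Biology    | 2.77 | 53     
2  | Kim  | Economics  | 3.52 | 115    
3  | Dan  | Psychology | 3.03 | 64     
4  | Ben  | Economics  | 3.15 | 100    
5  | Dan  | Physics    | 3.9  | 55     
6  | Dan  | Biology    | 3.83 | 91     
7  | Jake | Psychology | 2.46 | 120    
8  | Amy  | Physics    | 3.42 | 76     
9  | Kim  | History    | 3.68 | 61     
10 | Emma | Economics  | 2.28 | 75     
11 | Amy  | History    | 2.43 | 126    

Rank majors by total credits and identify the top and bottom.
SELECT major, SUM(credits)
FROM students
GROUP BY major
ORDER BY SUM(credits)

All groups:
  Physics: 131
  Biology: 144
  Psychology: 184
  History: 187
  Economics: 290

Highest: Economics (290)
Lowest: Physics (131)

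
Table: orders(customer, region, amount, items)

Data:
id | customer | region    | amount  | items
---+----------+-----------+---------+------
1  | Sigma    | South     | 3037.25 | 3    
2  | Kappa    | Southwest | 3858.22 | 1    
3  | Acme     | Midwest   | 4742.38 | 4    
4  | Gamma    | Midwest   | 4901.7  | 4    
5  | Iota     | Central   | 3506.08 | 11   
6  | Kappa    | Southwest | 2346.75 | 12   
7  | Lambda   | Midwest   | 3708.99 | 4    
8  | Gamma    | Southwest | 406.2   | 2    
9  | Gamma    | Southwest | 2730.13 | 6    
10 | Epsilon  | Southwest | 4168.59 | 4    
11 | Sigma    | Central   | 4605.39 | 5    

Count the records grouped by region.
SELECT region, COUNT(*) as count
FROM orders
GROUP BY region

Result:
  Central: 2
  Midwest: 3
  South: 1
  Southwest: 5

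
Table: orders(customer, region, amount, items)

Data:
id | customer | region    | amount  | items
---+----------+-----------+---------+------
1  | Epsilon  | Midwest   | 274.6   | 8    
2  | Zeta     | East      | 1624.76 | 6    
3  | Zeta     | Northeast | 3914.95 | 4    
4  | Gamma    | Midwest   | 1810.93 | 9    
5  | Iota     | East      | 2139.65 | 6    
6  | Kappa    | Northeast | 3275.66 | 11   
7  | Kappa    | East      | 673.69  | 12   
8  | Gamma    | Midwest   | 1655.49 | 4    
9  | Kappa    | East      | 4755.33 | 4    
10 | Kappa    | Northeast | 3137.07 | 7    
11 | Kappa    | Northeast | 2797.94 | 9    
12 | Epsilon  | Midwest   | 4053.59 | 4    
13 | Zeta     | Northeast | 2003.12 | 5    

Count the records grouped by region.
SELECT region, COUNT(*) as count
FROM orders
GROUP BY region

Result:
  East: 4
  Midwest: 4
  Northeast: 5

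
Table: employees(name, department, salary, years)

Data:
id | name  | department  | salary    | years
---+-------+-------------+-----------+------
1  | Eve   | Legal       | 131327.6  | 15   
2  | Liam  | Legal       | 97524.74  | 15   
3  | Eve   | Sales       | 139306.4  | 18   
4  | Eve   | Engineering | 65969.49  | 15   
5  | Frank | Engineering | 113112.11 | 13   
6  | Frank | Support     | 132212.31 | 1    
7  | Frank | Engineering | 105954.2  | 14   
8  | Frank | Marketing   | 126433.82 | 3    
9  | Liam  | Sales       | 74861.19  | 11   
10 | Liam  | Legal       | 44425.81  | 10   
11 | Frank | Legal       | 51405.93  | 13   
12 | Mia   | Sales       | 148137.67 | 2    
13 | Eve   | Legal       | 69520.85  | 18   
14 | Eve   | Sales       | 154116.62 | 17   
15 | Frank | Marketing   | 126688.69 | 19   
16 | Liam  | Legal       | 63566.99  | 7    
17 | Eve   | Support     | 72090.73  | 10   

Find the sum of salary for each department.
SELECT department, SUM(salary) as result
FROM employees
GROUP BY department

Result:
  Engineering: 285035.80
  Legal: 457771.92
  Marketing: 253122.51
  Sales: 516421.88
  Support: 204303.04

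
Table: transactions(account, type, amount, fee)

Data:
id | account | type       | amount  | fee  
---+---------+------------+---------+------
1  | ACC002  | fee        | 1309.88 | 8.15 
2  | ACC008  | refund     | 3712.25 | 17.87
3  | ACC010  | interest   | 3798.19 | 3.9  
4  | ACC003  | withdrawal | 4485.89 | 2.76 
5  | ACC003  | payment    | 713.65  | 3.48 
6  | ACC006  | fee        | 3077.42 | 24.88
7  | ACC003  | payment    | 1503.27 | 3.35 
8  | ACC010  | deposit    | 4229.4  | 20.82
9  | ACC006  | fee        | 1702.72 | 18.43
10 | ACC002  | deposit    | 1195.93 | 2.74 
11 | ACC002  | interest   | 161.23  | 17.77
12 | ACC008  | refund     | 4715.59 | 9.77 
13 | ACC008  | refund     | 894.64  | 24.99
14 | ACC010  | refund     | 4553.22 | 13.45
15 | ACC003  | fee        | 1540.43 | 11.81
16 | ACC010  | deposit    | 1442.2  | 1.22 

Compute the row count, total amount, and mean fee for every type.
SELECT type,
       COUNT(*) as cnt,
       SUM(amount) as total_amount,
       AVG(fee) as avg_fee
FROM transactions
GROUP BY type

Result:
  deposit: 3 records, 6867.53 total amount, 8.26 avg fee
  fee: 4 records, 7630.45 total amount, 15.82 avg fee
  interest: 2 records, 3959.42 total amount, 10.84 avg fee
  payment: 2 records, 2216.92 total amount, 3.42 avg fee
  refund: 4 records, 13875.70 total amount, 16.52 avg fee
  withdrawal: 1 records, 4485.89 total amount, 2.76 avg fee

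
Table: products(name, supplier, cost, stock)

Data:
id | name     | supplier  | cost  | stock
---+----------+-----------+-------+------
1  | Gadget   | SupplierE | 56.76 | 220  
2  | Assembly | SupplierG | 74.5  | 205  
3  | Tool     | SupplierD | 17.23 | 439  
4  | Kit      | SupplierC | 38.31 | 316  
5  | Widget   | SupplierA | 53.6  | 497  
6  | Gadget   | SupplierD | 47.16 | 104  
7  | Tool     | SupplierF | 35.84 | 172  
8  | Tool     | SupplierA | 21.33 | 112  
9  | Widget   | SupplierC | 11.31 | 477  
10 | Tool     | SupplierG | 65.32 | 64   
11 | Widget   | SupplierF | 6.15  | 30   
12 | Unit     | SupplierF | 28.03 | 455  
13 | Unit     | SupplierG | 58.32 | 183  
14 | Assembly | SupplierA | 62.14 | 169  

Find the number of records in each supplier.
SELECT supplier, COUNT(*) as count
FROM products
GROUP BY supplier

Result:
  SupplierA: 3
  SupplierC: 2
  SupplierD: 2
  SupplierE: 1
  SupplierF: 3
  SupplierG: 3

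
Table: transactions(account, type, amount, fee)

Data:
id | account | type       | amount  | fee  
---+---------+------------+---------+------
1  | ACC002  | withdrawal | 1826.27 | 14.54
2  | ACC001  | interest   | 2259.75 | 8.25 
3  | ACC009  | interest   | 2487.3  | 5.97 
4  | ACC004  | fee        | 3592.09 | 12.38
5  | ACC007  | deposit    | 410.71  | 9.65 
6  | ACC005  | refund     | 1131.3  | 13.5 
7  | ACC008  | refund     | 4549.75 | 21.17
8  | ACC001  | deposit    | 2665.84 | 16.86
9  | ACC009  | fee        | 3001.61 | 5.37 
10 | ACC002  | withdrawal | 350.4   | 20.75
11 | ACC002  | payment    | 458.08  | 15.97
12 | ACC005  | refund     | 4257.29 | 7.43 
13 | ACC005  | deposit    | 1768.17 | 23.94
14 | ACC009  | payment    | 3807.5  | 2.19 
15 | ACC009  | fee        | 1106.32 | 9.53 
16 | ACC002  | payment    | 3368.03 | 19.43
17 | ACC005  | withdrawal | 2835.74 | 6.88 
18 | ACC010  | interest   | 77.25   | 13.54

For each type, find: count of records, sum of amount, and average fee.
SELECT type,
       COUNT(*) as cnt,
       SUM(amount) as total_amount,
       AVG(fee) as avg_fee
FROM transactions
GROUP BY type

Result:
  deposit: 3 records, 4844.72 total amount, 16.82 avg fee
  fee: 3 records, 7700.02 total amount, 9.09 avg fee
  interest: 3 records, 4824.30 total amount, 9.25 avg fee
  payment: 3 records, 7633.61 total amount, 12.53 avg fee
  refund: 3 records, 9938.34 total amount, 14.03 avg fee
  withdrawal: 3 records, 5012.41 total amount, 14.06 avg fee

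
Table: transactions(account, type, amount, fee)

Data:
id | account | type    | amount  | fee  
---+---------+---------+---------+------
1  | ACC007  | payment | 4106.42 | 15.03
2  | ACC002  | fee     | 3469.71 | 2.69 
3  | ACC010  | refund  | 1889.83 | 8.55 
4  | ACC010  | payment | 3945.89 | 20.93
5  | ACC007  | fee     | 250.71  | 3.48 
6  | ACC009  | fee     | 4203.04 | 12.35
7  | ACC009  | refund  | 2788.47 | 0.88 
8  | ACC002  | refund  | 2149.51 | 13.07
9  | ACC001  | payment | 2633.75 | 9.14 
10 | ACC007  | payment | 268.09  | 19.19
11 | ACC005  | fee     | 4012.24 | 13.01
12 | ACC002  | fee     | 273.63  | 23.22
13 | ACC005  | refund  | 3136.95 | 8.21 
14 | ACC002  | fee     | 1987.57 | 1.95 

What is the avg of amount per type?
SELECT type, AVG(amount) as result
FROM transactions
GROUP BY type

Result:
  fee: 2366.15
  payment: 2738.54
  refund: 2491.19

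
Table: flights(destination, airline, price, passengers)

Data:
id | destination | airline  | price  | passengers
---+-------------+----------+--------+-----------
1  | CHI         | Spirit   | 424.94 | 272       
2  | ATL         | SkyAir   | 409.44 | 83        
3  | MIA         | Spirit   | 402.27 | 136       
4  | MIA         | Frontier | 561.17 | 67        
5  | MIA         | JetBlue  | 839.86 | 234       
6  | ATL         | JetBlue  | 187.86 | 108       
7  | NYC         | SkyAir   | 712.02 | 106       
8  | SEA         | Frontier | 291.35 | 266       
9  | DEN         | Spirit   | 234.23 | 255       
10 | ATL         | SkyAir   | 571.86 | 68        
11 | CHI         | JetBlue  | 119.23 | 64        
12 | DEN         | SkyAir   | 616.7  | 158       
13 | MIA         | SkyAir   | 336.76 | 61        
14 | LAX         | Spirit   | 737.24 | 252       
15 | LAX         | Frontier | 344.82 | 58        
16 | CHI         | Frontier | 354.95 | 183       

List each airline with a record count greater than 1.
SELECT airline, COUNT(*) as cnt
FROM flights
GROUP BY airline
HAVING COUNT(*) > 1

Result:
  Frontier: 4
  JetBlue: 3
  SkyAir: 5
  Spirit: 4

Note: HAVING filters groups after aggregation, WHERE filters rows before.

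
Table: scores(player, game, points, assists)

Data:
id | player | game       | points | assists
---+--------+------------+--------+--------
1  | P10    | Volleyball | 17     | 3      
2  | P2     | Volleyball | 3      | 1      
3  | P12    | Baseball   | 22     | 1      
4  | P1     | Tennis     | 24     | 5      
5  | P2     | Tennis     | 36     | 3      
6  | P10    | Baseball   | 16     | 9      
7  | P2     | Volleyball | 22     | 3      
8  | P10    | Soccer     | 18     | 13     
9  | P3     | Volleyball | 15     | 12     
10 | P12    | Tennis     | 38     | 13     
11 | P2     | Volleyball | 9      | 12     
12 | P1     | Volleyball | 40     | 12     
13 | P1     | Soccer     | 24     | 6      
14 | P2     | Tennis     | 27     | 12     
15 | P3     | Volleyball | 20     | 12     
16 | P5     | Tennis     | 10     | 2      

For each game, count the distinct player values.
SELECT game, COUNT(DISTINCT player)
FROM scores
GROUP BY game

Result:
  Baseball: 2 distinct
  Soccer: 2 distinct
  Tennis: 4 distinct
  Volleyball: 4 distinct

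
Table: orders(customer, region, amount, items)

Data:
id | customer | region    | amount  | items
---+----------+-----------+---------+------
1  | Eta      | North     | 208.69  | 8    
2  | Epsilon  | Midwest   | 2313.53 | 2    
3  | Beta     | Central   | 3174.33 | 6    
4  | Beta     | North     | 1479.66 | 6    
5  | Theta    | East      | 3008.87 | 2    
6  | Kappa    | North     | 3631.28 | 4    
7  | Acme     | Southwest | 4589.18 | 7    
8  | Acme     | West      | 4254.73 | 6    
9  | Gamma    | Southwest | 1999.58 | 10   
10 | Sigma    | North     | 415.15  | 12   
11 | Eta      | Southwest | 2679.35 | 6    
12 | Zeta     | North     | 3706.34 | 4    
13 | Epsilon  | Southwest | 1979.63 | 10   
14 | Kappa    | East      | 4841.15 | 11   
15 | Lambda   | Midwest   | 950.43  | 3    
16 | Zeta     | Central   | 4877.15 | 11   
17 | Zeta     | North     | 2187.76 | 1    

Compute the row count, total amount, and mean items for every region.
SELECT region,
       COUNT(*) as cnt,
       SUM(amount) as total_amount,
       AVG(items) as avg_items
FROM orders
GROUP BY region

Result:
  Central: 2 records, 8051.48 total amount, 8.50 avg items
  East: 2 records, 7850.02 total amount, 6.50 avg items
  Midwest: 2 records, 3263.96 total amount, 2.50 avg items
  North: 6 records, 11628.88 total amount, 5.83 avg items
  Southwest: 4 records, 11247.74 total amount, 8.25 avg items
  West: 1 records, 4254.73 total amount, 6.00 avg items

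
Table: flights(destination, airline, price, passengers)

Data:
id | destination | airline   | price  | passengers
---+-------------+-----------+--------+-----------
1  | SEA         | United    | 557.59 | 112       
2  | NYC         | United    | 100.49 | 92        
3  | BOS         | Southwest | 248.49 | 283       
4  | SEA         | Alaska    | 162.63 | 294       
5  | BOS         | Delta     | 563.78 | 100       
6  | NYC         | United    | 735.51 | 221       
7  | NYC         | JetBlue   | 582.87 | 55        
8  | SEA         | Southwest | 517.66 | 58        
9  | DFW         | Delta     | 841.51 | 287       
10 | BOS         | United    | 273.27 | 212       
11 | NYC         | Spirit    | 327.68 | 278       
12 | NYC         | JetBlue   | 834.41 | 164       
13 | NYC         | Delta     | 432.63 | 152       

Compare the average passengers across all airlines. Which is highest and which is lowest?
SELECT airline, AVG(passengers)
FROM flights
GROUP BY airline
ORDER BY AVG(passengers)

All groups:
  JetBlue: 109.50
  United: 159.25
  Southwest: 170.50
  Delta: 179.67
  Spirit: 278.00
  Alaska: 294.00

Highest: Alaska (294.00)
Lowest: JetBlue (109.50)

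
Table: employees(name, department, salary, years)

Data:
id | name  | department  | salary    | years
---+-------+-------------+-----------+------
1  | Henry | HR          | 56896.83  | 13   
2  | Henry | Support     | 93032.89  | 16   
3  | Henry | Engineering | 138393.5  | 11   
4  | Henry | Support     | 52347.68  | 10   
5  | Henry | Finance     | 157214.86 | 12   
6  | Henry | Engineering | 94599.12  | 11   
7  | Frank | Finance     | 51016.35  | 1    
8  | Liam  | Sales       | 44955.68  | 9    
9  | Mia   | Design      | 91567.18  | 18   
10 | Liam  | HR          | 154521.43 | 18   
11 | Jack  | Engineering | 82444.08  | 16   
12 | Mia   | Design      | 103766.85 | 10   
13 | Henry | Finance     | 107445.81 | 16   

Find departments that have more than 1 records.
SELECT department, COUNT(*) as cnt
FROM employees
GROUP BY department
HAVING COUNT(*) > 1

Result:
  Design: 2
  Engineering: 3
  Finance: 3
  HR: 2
  Support: 2

Note: HAVING filters groups after aggregation, WHERE filters rows before.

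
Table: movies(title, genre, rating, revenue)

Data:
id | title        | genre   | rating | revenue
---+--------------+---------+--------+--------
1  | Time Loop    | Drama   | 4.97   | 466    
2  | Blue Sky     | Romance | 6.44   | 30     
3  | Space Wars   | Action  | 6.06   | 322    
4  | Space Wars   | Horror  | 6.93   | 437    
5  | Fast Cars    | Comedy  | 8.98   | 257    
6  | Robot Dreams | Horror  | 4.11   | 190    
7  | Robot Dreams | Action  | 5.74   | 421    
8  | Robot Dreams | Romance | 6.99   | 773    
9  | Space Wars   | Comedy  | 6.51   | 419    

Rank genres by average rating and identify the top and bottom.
SELECT genre, AVG(rating)
FROM movies
GROUP BY genre
ORDER BY AVG(rating)

All groups:
  Drama: 4.97
  Horror: 5.52
  Action: 5.90
  Romance: 6.72
  Comedy: 7.75

Highest: Comedy (7.75)
Lowest: Drama (4.97)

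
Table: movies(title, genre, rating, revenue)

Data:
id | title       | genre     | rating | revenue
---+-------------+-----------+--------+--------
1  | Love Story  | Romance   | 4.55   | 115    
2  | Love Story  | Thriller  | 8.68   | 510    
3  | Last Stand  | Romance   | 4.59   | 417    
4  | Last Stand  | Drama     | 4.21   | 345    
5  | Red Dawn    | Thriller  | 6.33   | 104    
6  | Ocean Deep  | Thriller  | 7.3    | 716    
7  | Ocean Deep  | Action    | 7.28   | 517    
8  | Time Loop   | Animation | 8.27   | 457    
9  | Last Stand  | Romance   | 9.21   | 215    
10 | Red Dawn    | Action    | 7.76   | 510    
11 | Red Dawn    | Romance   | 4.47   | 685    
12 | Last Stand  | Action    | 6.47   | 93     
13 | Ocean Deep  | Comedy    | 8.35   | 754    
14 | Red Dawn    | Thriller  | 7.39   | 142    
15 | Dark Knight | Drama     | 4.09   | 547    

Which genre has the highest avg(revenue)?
SELECT genre, AVG(revenue) as val
FROM movies
GROUP BY genre
ORDER BY val DESC
LIMIT 1

Result: Comedy with avg(revenue) = 754.00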